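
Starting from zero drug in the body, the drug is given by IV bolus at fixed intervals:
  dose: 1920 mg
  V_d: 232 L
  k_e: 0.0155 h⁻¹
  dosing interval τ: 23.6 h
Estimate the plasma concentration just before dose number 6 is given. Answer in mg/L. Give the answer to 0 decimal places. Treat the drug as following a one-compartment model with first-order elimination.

16 mg/L

C₀ per dose = Dose / Vd = 1920 / 232 = 8.276 mg/L
Fraction remaining after one interval: r = e^(−kτ) = e^(−0.01550 × 23.6) = 0.6936
Before dose 6, 5 doses have been given (aged 1τ, 2τ, 3τ, 4τ, 5τ).
C_trough = C₀ × (r + r² + … + r^5) = C₀ × r(1−r^5)/(1−r)
        = 8.276 × 0.6936 × (1 − 0.1605) / (1 − 0.6936) = 15.73 mg/L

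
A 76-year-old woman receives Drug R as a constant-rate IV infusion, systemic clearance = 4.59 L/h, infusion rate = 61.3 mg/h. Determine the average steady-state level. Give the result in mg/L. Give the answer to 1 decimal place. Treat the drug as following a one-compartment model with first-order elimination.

13.4 mg/L

At steady state Css = R₀ / CL = 61.3 / 4.590 = 13.36 mg/L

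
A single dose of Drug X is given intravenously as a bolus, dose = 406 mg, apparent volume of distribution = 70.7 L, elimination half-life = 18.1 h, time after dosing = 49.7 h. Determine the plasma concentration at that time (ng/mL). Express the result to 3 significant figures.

C₀ = Dose / Vd = 406.0 / 70.7 = 5.743 mg/L
k = ln2 / t½ = 0.693147 / 18.1 = 0.03830 h⁻¹
C = C₀ · e^(−k·t) = 5.743 × e^(−0.03830 × 49.7)
  = 5.743 × 0.1490 = 0.8557 mg/L
Convert: 0.8557 mg/L × 1000 = 855.7 ng/mL

856 ng/mL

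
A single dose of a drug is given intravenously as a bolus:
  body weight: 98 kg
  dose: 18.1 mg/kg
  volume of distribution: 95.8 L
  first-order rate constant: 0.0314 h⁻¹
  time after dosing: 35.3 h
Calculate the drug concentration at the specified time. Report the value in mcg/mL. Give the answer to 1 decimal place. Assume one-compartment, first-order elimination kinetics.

Total dose = 18.1 × 98 = 1774 mg
C₀ = Dose / Vd = 1774 / 95.8 = 18.52 mg/L
C = C₀ · e^(−k·t) = 18.52 × e^(−0.03140 × 35.3)
  = 18.52 × 0.3301 = 6.113 mg/L
(6.113 mg/L = 6.113 mcg/mL)

6.1 mcg/mL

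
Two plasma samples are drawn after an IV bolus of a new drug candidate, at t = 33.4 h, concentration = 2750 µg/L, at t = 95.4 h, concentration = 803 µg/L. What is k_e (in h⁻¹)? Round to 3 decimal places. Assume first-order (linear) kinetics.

k = ln(C₁/C₂) / (t₂ − t₁) = ln(2750/803) / (95.4 − 33.4)
  = 1.231 / 62.00 = 0.01985 h⁻¹

0.020 h⁻¹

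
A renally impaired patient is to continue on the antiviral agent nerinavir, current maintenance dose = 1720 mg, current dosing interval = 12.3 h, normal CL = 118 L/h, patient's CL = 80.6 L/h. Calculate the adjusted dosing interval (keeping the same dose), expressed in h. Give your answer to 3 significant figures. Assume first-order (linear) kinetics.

18.0 h

To keep the same average steady-state level, dosing rate must scale with clearance.
CL ratio = 80.6 / 118 = 0.6831
New interval (same dose) = 12.3 / 0.6831 = 18.01 h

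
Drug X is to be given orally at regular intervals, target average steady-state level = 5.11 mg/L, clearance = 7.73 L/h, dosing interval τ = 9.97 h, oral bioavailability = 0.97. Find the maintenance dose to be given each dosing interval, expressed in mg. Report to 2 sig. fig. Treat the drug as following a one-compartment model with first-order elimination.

At steady state, F × (Dose/τ) = Css × CL.
Dose = Css × CL × τ / F = 5.11 × 7.730 × 9.97 / 0.97 = 406.0 mg

410 mg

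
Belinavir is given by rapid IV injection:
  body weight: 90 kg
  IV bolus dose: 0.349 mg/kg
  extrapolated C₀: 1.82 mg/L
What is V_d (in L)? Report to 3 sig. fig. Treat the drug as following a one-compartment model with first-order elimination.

17.3 L

Dose = 0.349 × 90 = 31.41 mg
Vd = Dose / C₀ = 31.41 / 1.82 = 17.26 L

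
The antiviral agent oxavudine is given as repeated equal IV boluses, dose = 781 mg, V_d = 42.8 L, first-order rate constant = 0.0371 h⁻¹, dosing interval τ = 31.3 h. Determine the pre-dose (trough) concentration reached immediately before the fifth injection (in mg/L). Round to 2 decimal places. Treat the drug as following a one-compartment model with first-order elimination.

8.24 mg/L

C₀ per dose = Dose / Vd = 781 / 42.8 = 18.25 mg/L
Fraction remaining after one interval: r = e^(−kτ) = e^(−0.03710 × 31.3) = 0.3131
Before dose 5, 4 doses have been given (aged 1τ, 2τ, 3τ, 4τ).
C_trough = C₀ × (r + r² + … + r^4) = C₀ × r(1−r^4)/(1−r)
        = 18.25 × 0.3131 × (1 − 0.009610) / (1 − 0.3131) = 8.239 mg/L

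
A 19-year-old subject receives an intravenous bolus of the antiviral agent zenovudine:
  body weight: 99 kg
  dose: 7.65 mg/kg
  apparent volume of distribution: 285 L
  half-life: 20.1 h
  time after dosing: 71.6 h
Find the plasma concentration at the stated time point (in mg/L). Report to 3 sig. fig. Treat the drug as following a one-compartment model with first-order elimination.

Total dose = 7.65 × 99 = 757.4 mg
C₀ = Dose / Vd = 757.4 / 285 = 2.658 mg/L
k = ln2 / t½ = 0.693147 / 20.1 = 0.03448 h⁻¹
C = C₀ · e^(−k·t) = 2.658 × e^(−0.03448 × 71.6)
  = 2.658 × 0.08469 = 0.2251 mg/L

0.225 mg/L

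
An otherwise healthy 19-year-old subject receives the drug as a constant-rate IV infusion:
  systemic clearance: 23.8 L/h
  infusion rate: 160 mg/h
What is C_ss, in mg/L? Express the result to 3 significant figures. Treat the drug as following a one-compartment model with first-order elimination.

6.72 mg/L

At steady state Css = R₀ / CL = 160 / 23.80 = 6.723 mg/L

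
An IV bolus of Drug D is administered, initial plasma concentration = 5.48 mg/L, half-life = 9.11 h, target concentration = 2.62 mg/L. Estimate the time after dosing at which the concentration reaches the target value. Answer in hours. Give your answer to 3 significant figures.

9.70 h

k = ln2 / t½ = 0.693147 / 9.11 = 0.07609 h⁻¹
t = ln(C₀ / C) / k = ln(5.480 / 2.62) / 0.07609
  = ln(2.092) / 0.07609 = 0.7381 / 0.07609 = 9.700 h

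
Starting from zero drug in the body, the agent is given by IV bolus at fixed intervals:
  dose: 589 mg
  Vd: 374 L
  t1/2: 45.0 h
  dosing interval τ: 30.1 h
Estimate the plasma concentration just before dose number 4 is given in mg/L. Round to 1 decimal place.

C₀ per dose = Dose / Vd = 589 / 374 = 1.575 mg/L
k = ln2 / t½ = 0.693147 / 45.0 = 0.01540 h⁻¹
Fraction remaining after one interval: r = e^(−kτ) = e^(−0.01540 × 30.1) = 0.6291
Before dose 4, 3 doses have been given (aged 1τ, 2τ, 3τ).
C_trough = C₀ × (r + r² + … + r^3) = C₀ × r(1−r^3)/(1−r)
        = 1.575 × 0.6291 × (1 − 0.2490) / (1 − 0.6291) = 2.006 mg/L

2.0 mg/L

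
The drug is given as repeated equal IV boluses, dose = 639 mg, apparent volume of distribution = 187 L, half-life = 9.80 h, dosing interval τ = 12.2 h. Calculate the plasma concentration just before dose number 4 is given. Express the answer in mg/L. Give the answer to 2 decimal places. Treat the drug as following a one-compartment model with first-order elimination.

C₀ per dose = Dose / Vd = 639 / 187 = 3.417 mg/L
k = ln2 / t½ = 0.693147 / 9.80 = 0.07073 h⁻¹
Fraction remaining after one interval: r = e^(−kτ) = e^(−0.07073 × 12.2) = 0.4219
Before dose 4, 3 doses have been given (aged 1τ, 2τ, 3τ).
C_trough = C₀ × (r + r² + … + r^3) = C₀ × r(1−r^3)/(1−r)
        = 3.417 × 0.4219 × (1 − 0.07510) / (1 − 0.4219) = 2.306 mg/L

2.31 mg/L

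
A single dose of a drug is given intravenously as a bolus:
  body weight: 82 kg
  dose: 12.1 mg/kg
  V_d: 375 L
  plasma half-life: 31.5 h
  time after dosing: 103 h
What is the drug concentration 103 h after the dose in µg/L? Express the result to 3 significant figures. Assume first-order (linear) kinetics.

Total dose = 12.1 × 82 = 992.2 mg
C₀ = Dose / Vd = 992.2 / 375 = 2.646 mg/L
k = ln2 / t½ = 0.693147 / 31.5 = 0.02200 h⁻¹
C = C₀ · e^(−k·t) = 2.646 × e^(−0.02200 × 103)
  = 2.646 × 0.1037 = 0.2744 mg/L
Convert: 0.2744 mg/L × 1000 = 274.4 µg/L

274 µg/L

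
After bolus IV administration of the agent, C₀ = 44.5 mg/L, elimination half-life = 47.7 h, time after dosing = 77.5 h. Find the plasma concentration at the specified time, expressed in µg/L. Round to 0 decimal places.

k = ln2 / t½ = 0.693147 / 47.7 = 0.01453 h⁻¹
C = C₀ · e^(−k·t) = 44.50 × e^(−0.01453 × 77.5)
  = 44.50 × 0.3243 = 14.43 mg/L
Convert: 14.43 mg/L × 1000 = 14430 µg/L

14430 µg/L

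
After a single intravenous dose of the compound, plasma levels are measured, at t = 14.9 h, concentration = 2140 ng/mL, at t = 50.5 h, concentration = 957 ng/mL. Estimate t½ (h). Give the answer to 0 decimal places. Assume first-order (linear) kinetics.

31 h

k = ln(C₁/C₂) / (t₂ − t₁) = ln(2140/957) / (50.5 − 14.9)
  = 0.8048 / 35.60 = 0.02261 h⁻¹
t½ = ln2 / k = 0.693147 / 0.02261 = 30.66 h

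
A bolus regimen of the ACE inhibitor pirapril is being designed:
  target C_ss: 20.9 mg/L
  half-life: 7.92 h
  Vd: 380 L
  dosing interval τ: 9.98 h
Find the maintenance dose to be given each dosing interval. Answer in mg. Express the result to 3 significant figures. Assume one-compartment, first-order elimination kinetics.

6940 mg

k = ln2 / t½ = 0.693147 / 7.92 = 0.08752 h⁻¹
CL = k × Vd = 0.08752 × 380 = 33.26 L/h
At steady state, Dose/τ = Css × CL.
Dose = Css × CL × τ = 20.9 × 33.26 × 9.98 = 6937 mg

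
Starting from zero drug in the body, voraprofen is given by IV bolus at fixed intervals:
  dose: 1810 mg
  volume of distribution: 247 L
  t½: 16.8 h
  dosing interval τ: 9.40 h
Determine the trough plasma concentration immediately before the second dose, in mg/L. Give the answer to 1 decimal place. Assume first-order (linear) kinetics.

5.0 mg/L

C₀ per dose = Dose / Vd = 1810 / 247 = 7.328 mg/L
k = ln2 / t½ = 0.693147 / 16.8 = 0.04126 h⁻¹
Fraction remaining after one interval: r = e^(−kτ) = e^(−0.04126 × 9.40) = 0.6785
Before dose 2, 1 dose has been given (aged 1τ).
C_trough = C₀ × r = 7.328 × 0.6785 = 4.972 mg/L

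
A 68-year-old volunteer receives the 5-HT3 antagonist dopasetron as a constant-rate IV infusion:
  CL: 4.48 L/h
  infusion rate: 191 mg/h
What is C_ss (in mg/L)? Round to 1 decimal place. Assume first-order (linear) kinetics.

42.6 mg/L

At steady state Css = R₀ / CL = 191 / 4.480 = 42.63 mg/L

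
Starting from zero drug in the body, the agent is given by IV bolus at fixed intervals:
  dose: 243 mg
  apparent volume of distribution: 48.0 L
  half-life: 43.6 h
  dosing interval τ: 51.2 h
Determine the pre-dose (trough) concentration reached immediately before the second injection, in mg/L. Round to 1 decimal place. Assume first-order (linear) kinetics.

C₀ per dose = Dose / Vd = 243 / 48.0 = 5.063 mg/L
k = ln2 / t½ = 0.693147 / 43.6 = 0.01590 h⁻¹
Fraction remaining after one interval: r = e^(−kτ) = e^(−0.01590 × 51.2) = 0.4430
Before dose 2, 1 dose has been given (aged 1τ).
C_trough = C₀ × r = 5.063 × 0.4430 = 2.243 mg/L

2.2 mg/L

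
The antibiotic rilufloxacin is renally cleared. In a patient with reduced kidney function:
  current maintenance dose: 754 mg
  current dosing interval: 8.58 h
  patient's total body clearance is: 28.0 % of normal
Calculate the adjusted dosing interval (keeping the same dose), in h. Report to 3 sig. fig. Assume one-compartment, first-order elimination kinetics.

To keep the same average steady-state level, dosing rate must scale with clearance.
CL ratio = 28.0 / 100 = 0.2800
New interval (same dose) = 8.58 / 0.2800 = 30.64 h

30.6 h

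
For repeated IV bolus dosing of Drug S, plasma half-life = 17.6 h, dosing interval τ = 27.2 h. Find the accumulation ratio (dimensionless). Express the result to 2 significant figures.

1.5

k = ln2 / t½ = 0.693147 / 17.6 = 0.03938 h⁻¹
e^(−kτ) = e^(−0.03938 × 27.2) = 0.3426
Accumulation ratio R = 1 / (1 − e^(−kτ)) = 1 / (1 − 0.3426) = 1.521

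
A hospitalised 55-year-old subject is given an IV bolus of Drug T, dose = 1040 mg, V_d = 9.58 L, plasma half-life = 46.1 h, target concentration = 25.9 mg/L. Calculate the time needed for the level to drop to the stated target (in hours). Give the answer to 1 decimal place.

C₀ = Dose / Vd = 1040 / 9.58 = 108.6 mg/L
k = ln2 / t½ = 0.693147 / 46.1 = 0.01504 h⁻¹
t = ln(C₀ / C) / k = ln(108.6 / 25.9) / 0.01504
  = ln(4.193) / 0.01504 = 1.433 / 0.01504 = 95.28 h

95.3 h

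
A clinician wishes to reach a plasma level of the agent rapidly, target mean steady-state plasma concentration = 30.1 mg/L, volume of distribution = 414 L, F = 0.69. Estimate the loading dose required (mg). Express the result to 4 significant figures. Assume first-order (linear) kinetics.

LD = Css × Vd / F = 30.1 × 414 / 0.69 = 18060 mg

18060 mg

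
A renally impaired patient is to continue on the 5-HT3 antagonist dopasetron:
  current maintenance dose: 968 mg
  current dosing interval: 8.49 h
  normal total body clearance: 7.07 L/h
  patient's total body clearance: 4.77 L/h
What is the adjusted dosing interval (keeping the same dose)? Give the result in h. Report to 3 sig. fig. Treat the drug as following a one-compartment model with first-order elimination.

12.6 h

To keep the same average steady-state level, dosing rate must scale with clearance.
CL ratio = 4.77 / 7.07 = 0.6747
New interval (same dose) = 8.49 / 0.6747 = 12.58 h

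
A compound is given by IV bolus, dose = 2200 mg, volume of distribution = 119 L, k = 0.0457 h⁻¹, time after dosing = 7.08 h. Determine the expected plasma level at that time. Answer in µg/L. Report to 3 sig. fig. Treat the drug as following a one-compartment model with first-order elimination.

C₀ = Dose / Vd = 2200 / 119 = 18.49 mg/L
C = C₀ · e^(−k·t) = 18.49 × e^(−0.04570 × 7.08)
  = 18.49 × 0.7236 = 13.38 mg/L
Convert: 13.38 mg/L × 1000 = 13380 µg/L

13400 µg/L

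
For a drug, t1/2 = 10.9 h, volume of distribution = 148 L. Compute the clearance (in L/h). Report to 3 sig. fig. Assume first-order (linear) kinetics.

9.41 L/h

k = ln2 / t½ = 0.693147 / 10.9 = 0.06359 h⁻¹
CL = k × Vd = 0.06359 × 148 = 9.411 L/h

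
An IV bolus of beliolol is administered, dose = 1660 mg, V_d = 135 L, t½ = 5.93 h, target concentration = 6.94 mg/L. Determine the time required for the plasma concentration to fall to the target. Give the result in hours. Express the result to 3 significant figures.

C₀ = Dose / Vd = 1660 / 135 = 12.30 mg/L
k = ln2 / t½ = 0.693147 / 5.93 = 0.1169 h⁻¹
t = ln(C₀ / C) / k = ln(12.30 / 6.94) / 0.1169
  = ln(1.772) / 0.1169 = 0.5721 / 0.1169 = 4.894 h

4.89 h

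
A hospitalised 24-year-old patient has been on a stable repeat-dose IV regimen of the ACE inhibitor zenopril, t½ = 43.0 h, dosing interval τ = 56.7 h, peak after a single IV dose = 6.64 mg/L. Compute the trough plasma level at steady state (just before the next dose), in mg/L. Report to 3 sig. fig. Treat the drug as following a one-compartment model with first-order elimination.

k = ln2 / t½ = 0.693147 / 43.0 = 0.01612 h⁻¹
e^(−kτ) = e^(−0.01612 × 56.7) = 0.4009
Accumulation ratio R = 1 / (1 − e^(−kτ)) = 1 / (1 − 0.4009) = 1.669
Steady-state trough = C₀ × R × e^(−kτ) = 6.64 × 1.669 × 0.4009 = 4.443 mg/L

4.44 mg/L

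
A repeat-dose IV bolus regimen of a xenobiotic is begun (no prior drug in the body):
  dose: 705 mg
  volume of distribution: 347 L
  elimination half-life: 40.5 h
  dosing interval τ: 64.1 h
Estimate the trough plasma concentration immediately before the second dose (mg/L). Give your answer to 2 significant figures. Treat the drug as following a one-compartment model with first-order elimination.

C₀ per dose = Dose / Vd = 705 / 347 = 2.032 mg/L
k = ln2 / t½ = 0.693147 / 40.5 = 0.01711 h⁻¹
Fraction remaining after one interval: r = e^(−kτ) = e^(−0.01711 × 64.1) = 0.3340
Before dose 2, 1 dose has been given (aged 1τ).
C_trough = C₀ × r = 2.032 × 0.3340 = 0.6787 mg/L

0.68 mg/L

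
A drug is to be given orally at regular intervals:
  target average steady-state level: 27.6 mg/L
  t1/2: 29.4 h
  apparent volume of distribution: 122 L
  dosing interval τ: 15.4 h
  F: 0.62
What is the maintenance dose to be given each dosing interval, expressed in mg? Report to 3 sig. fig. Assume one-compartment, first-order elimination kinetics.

1970 mg

k = ln2 / t½ = 0.693147 / 29.4 = 0.02358 h⁻¹
CL = k × Vd = 0.02358 × 122 = 2.877 L/h
At steady state, F × (Dose/τ) = Css × CL.
Dose = Css × CL × τ / F = 27.6 × 2.877 × 15.4 / 0.62 = 1972 mg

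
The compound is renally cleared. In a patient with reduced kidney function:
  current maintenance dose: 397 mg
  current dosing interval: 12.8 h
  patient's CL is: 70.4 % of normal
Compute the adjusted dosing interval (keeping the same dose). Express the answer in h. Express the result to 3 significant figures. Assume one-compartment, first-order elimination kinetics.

To keep the same average steady-state level, dosing rate must scale with clearance.
CL ratio = 70.4 / 100 = 0.7040
New interval (same dose) = 12.8 / 0.7040 = 18.18 h

18.2 h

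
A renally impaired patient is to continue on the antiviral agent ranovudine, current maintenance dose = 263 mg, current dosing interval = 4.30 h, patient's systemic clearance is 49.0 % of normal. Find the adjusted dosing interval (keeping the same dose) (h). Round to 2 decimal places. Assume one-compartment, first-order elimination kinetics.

8.78 h

To keep the same average steady-state level, dosing rate must scale with clearance.
CL ratio = 49.0 / 100 = 0.4900
New interval (same dose) = 4.30 / 0.4900 = 8.776 h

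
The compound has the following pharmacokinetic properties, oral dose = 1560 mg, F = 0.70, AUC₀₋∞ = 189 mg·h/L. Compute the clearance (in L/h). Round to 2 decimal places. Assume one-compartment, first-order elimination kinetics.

5.78 L/h

CL = F·Dose / AUC = 0.70 × 1560 / 189 = 5.778 L/h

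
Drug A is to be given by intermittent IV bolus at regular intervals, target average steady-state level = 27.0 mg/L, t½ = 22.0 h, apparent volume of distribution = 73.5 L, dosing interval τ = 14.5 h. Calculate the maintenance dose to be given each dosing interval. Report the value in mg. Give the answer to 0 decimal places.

907 mg

k = ln2 / t½ = 0.693147 / 22.0 = 0.03151 h⁻¹
CL = k × Vd = 0.03151 × 73.5 = 2.316 L/h
At steady state, Dose/τ = Css × CL.
Dose = Css × CL × τ = 27.0 × 2.316 × 14.5 = 906.7 mg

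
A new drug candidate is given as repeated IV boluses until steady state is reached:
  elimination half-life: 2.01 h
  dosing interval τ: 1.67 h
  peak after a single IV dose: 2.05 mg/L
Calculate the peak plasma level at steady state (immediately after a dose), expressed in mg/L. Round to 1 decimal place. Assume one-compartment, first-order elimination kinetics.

4.7 mg/L

k = ln2 / t½ = 0.693147 / 2.01 = 0.3448 h⁻¹
e^(−kτ) = e^(−0.3448 × 1.67) = 0.5622
Accumulation ratio R = 1 / (1 − e^(−kτ)) = 1 / (1 − 0.5622) = 2.284
Steady-state peak = C₀ × R = 2.05 × 2.284 = 4.682 mg/L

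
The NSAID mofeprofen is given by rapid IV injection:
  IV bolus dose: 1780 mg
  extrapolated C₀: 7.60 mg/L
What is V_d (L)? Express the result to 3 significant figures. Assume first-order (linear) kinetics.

234 L

Vd = Dose / C₀ = 1780 / 7.60 = 234.2 L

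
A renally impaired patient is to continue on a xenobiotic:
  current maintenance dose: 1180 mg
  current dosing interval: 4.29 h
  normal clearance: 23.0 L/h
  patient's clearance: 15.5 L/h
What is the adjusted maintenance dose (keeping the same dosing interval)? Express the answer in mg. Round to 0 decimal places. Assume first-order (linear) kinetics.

795 mg

To keep the same average steady-state level, dosing rate must scale with clearance.
CL ratio = 15.5 / 23.0 = 0.6739
New dose (same interval) = 1180 × 0.6739 = 795.2 mg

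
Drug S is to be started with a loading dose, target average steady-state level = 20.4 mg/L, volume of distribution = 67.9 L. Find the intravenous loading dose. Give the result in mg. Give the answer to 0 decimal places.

LD = Css × Vd = 20.4 × 67.9 = 1385 mg

1385 mg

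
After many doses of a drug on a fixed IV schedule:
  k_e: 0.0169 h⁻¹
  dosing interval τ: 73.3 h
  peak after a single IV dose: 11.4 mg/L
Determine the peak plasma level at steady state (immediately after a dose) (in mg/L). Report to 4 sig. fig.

16.05 mg/L

e^(−kτ) = e^(−0.01690 × 73.3) = 0.2897
Accumulation ratio R = 1 / (1 − e^(−kτ)) = 1 / (1 − 0.2897) = 1.408
Steady-state peak = C₀ × R = 11.4 × 1.408 = 16.05 mg/L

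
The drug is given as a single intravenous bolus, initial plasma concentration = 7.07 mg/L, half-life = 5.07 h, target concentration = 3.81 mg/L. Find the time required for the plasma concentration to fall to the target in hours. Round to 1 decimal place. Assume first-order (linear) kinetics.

4.5 h

k = ln2 / t½ = 0.693147 / 5.07 = 0.1367 h⁻¹
t = ln(C₀ / C) / k = ln(7.070 / 3.81) / 0.1367
  = ln(1.856) / 0.1367 = 0.6184 / 0.1367 = 4.524 h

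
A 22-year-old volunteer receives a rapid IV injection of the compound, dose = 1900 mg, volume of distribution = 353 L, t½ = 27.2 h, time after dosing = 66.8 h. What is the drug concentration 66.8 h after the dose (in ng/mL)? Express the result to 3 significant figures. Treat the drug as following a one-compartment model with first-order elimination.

981 ng/mL

C₀ = Dose / Vd = 1900 / 353 = 5.382 mg/L
k = ln2 / t½ = 0.693147 / 27.2 = 0.02548 h⁻¹
C = C₀ · e^(−k·t) = 5.382 × e^(−0.02548 × 66.8)
  = 5.382 × 0.1823 = 0.9811 mg/L
Convert: 0.9811 mg/L × 1000 = 981.1 ng/mL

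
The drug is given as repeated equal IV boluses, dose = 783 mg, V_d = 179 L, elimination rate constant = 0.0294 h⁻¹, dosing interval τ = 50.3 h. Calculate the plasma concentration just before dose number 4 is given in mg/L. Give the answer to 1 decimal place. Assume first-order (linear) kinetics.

1.3 mg/L

C₀ per dose = Dose / Vd = 783 / 179 = 4.374 mg/L
Fraction remaining after one interval: r = e^(−kτ) = e^(−0.02940 × 50.3) = 0.2279
Before dose 4, 3 doses have been given (aged 1τ, 2τ, 3τ).
C_trough = C₀ × (r + r² + … + r^3) = C₀ × r(1−r^3)/(1−r)
        = 4.374 × 0.2279 × (1 − 0.01184) / (1 − 0.2279) = 1.276 mg/L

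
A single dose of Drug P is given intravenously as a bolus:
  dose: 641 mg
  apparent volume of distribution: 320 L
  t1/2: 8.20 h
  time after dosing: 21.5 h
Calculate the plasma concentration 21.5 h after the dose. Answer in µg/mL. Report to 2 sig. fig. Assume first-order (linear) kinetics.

0.33 µg/mL

C₀ = Dose / Vd = 641.0 / 320 = 2.003 mg/L
k = ln2 / t½ = 0.693147 / 8.20 = 0.08453 h⁻¹
C = C₀ · e^(−k·t) = 2.003 × e^(−0.08453 × 21.5)
  = 2.003 × 0.1624 = 0.3253 mg/L
(0.3253 mg/L = 0.3253 µg/mL)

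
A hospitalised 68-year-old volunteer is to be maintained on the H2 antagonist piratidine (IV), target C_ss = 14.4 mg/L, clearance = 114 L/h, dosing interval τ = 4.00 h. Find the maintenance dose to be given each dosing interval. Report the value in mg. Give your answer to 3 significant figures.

At steady state, Dose/τ = Css × CL.
Dose = Css × CL × τ = 14.4 × 114.0 × 4.00 = 6566 mg

6570 mg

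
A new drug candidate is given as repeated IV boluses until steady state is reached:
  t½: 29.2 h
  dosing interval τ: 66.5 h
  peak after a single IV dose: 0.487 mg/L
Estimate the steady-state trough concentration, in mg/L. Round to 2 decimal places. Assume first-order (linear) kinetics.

k = ln2 / t½ = 0.693147 / 29.2 = 0.02374 h⁻¹
e^(−kτ) = e^(−0.02374 × 66.5) = 0.2062
Accumulation ratio R = 1 / (1 − e^(−kτ)) = 1 / (1 − 0.2062) = 1.260
Steady-state trough = C₀ × R × e^(−kτ) = 0.487 × 1.260 × 0.2062 = 0.1265 mg/L

0.13 mg/L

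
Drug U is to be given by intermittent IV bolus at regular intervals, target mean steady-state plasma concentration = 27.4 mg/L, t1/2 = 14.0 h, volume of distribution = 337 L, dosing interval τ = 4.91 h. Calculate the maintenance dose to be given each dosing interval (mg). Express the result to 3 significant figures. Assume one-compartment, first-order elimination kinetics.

2240 mg

k = ln2 / t½ = 0.693147 / 14.0 = 0.04951 h⁻¹
CL = k × Vd = 0.04951 × 337 = 16.68 L/h
At steady state, Dose/τ = Css × CL.
Dose = Css × CL × τ = 27.4 × 16.68 × 4.91 = 2244 mg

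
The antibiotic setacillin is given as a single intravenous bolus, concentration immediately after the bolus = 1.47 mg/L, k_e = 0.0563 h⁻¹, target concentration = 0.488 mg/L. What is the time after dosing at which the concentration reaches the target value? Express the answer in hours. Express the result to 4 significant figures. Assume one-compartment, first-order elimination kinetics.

19.59 h

t = ln(C₀ / C) / k = ln(1.470 / 0.488) / 0.05630
  = ln(3.012) / 0.05630 = 1.103 / 0.05630 = 19.59 h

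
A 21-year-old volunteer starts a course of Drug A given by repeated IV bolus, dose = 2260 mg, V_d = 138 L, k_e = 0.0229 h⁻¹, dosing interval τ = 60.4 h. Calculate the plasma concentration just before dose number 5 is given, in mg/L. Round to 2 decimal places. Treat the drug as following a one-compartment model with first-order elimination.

C₀ per dose = Dose / Vd = 2260 / 138 = 16.38 mg/L
Fraction remaining after one interval: r = e^(−kτ) = e^(−0.02290 × 60.4) = 0.2508
Before dose 5, 4 doses have been given (aged 1τ, 2τ, 3τ, 4τ).
C_trough = C₀ × (r + r² + … + r^4) = C₀ × r(1−r^4)/(1−r)
        = 16.38 × 0.2508 × (1 − 0.003956) / (1 − 0.2508) = 5.462 mg/L

5.46 mg/L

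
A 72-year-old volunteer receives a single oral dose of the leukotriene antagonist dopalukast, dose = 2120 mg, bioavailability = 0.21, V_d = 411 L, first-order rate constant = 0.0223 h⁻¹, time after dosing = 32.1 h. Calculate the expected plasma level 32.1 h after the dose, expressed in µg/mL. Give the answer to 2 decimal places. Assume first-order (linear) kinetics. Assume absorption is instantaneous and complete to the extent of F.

Amount reaching circulation = F × Dose = 0.21 × 2120 = 445.2 mg
C₀ = F·Dose / Vd = 445.2 / 411 = 1.083 mg/L
C = C₀ · e^(−k·t) = 1.083 × e^(−0.02230 × 32.1)
  = 1.083 × 0.4888 = 0.5294 mg/L
(0.5294 mg/L = 0.5294 µg/mL)

0.53 µg/mL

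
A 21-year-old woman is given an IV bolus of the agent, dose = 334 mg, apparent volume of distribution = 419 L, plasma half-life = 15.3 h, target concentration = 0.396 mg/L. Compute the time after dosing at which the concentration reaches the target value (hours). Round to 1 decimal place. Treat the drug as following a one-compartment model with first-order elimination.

C₀ = Dose / Vd = 334.0 / 419 = 0.7971 mg/L
k = ln2 / t½ = 0.693147 / 15.3 = 0.04530 h⁻¹
t = ln(C₀ / C) / k = ln(0.7971 / 0.396) / 0.04530
  = ln(2.013) / 0.04530 = 0.6996 / 0.04530 = 15.44 h

15.4 h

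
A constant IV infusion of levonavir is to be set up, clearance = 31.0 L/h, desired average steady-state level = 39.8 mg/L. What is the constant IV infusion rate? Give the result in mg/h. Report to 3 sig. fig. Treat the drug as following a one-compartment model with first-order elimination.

1230 mg/h

At steady state, infusion rate R₀ = Css × CL = 39.8 × 31.00 = 1234 mg/h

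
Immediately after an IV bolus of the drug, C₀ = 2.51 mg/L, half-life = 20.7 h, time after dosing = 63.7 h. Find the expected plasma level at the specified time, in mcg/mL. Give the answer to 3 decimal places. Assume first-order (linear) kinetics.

k = ln2 / t½ = 0.693147 / 20.7 = 0.03349 h⁻¹
C = C₀ · e^(−k·t) = 2.510 × e^(−0.03349 × 63.7)
  = 2.510 × 0.1184 = 0.2972 mg/L
(0.2972 mg/L = 0.2972 mcg/mL)

0.297 mcg/mL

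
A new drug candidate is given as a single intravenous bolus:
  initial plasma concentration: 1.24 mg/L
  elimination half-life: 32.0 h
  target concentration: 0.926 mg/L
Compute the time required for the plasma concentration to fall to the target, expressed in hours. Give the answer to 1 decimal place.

k = ln2 / t½ = 0.693147 / 32.0 = 0.02166 h⁻¹
t = ln(C₀ / C) / k = ln(1.240 / 0.926) / 0.02166
  = ln(1.339) / 0.02166 = 0.2919 / 0.02166 = 13.48 h

13.5 h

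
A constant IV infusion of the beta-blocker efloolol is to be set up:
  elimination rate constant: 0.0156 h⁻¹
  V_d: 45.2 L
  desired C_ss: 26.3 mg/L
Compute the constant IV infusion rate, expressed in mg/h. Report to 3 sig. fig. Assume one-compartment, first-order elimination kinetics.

CL = k × Vd = 0.01560 × 45.2 = 0.7051 L/h
At steady state, infusion rate R₀ = Css × CL = 26.3 × 0.7051 = 18.54 mg/h

18.5 mg/h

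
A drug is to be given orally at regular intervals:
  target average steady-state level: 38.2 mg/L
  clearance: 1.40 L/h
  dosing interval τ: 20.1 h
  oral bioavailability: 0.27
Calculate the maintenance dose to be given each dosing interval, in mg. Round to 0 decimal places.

At steady state, F × (Dose/τ) = Css × CL.
Dose = Css × CL × τ / F = 38.2 × 1.400 × 20.1 / 0.27 = 3981 mg

3981 mg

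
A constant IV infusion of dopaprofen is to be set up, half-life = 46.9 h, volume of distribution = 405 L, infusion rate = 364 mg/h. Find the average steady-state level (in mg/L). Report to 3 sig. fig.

60.8 mg/L

k = ln2 / t½ = 0.693147 / 46.9 = 0.01478 h⁻¹
CL = k × Vd = 0.01478 × 405 = 5.986 L/h
At steady state Css = R₀ / CL = 364 / 5.986 = 60.81 mg/L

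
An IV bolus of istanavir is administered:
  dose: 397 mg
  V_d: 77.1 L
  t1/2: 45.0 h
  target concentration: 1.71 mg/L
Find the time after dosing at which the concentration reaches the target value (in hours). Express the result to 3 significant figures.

71.6 h

C₀ = Dose / Vd = 397.0 / 77.1 = 5.149 mg/L
k = ln2 / t½ = 0.693147 / 45.0 = 0.01540 h⁻¹
t = ln(C₀ / C) / k = ln(5.149 / 1.71) / 0.01540
  = ln(3.011) / 0.01540 = 1.102 / 0.01540 = 71.56 h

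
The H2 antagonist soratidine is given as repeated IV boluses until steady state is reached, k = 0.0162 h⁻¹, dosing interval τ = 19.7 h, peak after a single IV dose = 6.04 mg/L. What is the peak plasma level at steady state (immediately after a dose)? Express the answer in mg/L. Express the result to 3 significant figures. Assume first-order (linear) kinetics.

22.1 mg/L

e^(−kτ) = e^(−0.01620 × 19.7) = 0.7268
Accumulation ratio R = 1 / (1 − e^(−kτ)) = 1 / (1 − 0.7268) = 3.660
Steady-state peak = C₀ × R = 6.04 × 3.660 = 22.11 mg/L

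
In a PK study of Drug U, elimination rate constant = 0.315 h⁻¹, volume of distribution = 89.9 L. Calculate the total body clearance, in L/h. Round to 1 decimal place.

28.3 L/h

CL = k × Vd = 0.315 × 89.9 = 28.32 L/h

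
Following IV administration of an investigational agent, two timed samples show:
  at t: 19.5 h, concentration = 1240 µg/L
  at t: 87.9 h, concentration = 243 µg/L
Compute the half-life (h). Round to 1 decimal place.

k = ln(C₁/C₂) / (t₂ − t₁) = ln(1240/243) / (87.9 − 19.5)
  = 1.630 / 68.40 = 0.02383 h⁻¹
t½ = ln2 / k = 0.693147 / 0.02383 = 29.09 h

29.1 h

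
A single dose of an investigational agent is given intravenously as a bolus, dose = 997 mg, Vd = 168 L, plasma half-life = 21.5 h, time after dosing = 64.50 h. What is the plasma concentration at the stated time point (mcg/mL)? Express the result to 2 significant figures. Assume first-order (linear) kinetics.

0.74 mcg/mL

C₀ = Dose / Vd = 997.0 / 168 = 5.935 mg/L
k = ln2 / t½ = 0.693147 / 21.5 = 0.03224 h⁻¹
t / t½ = 64.50 / 21.5 = 3 half-lives
C = C₀ × (1/2)^3 = 5.935 × 0.1250 = 0.7419 mg/L
(0.7419 mg/L = 0.7419 mcg/mL)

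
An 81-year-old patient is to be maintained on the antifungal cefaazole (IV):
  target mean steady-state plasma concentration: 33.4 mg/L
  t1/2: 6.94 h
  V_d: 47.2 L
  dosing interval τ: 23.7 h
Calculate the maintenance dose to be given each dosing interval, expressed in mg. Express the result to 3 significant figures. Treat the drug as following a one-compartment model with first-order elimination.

3730 mg

k = ln2 / t½ = 0.693147 / 6.94 = 0.09988 h⁻¹
CL = k × Vd = 0.09988 × 47.2 = 4.714 L/h
At steady state, Dose/τ = Css × CL.
Dose = Css × CL × τ = 33.4 × 4.714 × 23.7 = 3732 mg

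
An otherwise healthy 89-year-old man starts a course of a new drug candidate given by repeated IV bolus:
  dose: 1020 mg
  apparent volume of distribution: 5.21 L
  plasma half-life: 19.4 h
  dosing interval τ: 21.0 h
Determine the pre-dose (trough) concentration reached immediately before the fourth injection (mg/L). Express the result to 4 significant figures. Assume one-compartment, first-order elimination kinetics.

C₀ per dose = Dose / Vd = 1020 / 5.21 = 195.8 mg/L
k = ln2 / t½ = 0.693147 / 19.4 = 0.03573 h⁻¹
Fraction remaining after one interval: r = e^(−kτ) = e^(−0.03573 × 21.0) = 0.4722
Before dose 4, 3 doses have been given (aged 1τ, 2τ, 3τ).
C_trough = C₀ × (r + r² + … + r^3) = C₀ × r(1−r^3)/(1−r)
        = 195.8 × 0.4722 × (1 − 0.1053) / (1 − 0.4722) = 156.7 mg/L

156.7 mg/L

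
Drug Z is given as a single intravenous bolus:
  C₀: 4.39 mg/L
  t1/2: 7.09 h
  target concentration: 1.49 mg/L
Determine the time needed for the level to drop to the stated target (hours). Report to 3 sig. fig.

11.1 h

k = ln2 / t½ = 0.693147 / 7.09 = 0.09776 h⁻¹
t = ln(C₀ / C) / k = ln(4.390 / 1.49) / 0.09776
  = ln(2.946) / 0.09776 = 1.080 / 0.09776 = 11.05 h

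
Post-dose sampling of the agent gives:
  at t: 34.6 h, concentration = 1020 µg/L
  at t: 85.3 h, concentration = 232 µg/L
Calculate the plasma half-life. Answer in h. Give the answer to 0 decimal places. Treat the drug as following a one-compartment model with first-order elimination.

24 h

k = ln(C₁/C₂) / (t₂ − t₁) = ln(1020/232) / (85.3 − 34.6)
  = 1.481 / 50.70 = 0.02921 h⁻¹
t½ = ln2 / k = 0.693147 / 0.02921 = 23.73 h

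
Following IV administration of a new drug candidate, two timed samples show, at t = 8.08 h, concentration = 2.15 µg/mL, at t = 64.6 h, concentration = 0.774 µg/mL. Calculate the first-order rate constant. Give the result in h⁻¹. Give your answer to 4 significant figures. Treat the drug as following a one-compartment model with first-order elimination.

0.01808 h⁻¹

k = ln(C₁/C₂) / (t₂ − t₁) = ln(2.15/0.774) / (64.6 − 8.08)
  = 1.022 / 56.52 = 0.01808 h⁻¹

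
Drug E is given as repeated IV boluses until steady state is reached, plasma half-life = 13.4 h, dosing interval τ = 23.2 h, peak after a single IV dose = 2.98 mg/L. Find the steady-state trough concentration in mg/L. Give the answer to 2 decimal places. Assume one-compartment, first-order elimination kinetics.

1.28 mg/L

k = ln2 / t½ = 0.693147 / 13.4 = 0.05173 h⁻¹
e^(−kτ) = e^(−0.05173 × 23.2) = 0.3012
Accumulation ratio R = 1 / (1 − e^(−kτ)) = 1 / (1 − 0.3012) = 1.431
Steady-state trough = C₀ × R × e^(−kτ) = 2.98 × 1.431 × 0.3012 = 1.284 mg/L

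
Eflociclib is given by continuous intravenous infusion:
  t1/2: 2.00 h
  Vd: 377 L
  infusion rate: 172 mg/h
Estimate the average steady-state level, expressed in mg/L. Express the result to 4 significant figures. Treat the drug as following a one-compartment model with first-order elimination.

1.316 mg/L

k = ln2 / t½ = 0.693147 / 2.00 = 0.3466 h⁻¹
CL = k × Vd = 0.3466 × 377 = 130.7 L/h
At steady state Css = R₀ / CL = 172 / 130.7 = 1.316 mg/L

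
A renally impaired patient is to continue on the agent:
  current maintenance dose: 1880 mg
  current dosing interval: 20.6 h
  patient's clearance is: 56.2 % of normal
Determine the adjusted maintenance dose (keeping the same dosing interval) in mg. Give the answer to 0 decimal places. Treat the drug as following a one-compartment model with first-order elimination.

1057 mg

To keep the same average steady-state level, dosing rate must scale with clearance.
CL ratio = 56.2 / 100 = 0.5620
New dose (same interval) = 1880 × 0.5620 = 1057 mg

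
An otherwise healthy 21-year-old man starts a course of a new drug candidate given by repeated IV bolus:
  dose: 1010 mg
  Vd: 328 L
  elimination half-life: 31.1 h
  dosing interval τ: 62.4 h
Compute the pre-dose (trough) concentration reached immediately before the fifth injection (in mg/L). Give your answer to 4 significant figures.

C₀ per dose = Dose / Vd = 1010 / 328 = 3.079 mg/L
k = ln2 / t½ = 0.693147 / 31.1 = 0.02229 h⁻¹
Fraction remaining after one interval: r = e^(−kτ) = e^(−0.02229 × 62.4) = 0.2489
Before dose 5, 4 doses have been given (aged 1τ, 2τ, 3τ, 4τ).
C_trough = C₀ × (r + r² + … + r^4) = C₀ × r(1−r^4)/(1−r)
        = 3.079 × 0.2489 × (1 − 0.003838) / (1 − 0.2489) = 1.016 mg/L

1.016 mg/L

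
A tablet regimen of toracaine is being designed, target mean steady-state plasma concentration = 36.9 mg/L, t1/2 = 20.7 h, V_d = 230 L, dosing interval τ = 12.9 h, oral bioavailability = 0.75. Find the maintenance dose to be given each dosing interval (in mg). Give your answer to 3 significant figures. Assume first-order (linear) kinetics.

k = ln2 / t½ = 0.693147 / 20.7 = 0.03349 h⁻¹
CL = k × Vd = 0.03349 × 230 = 7.703 L/h
At steady state, F × (Dose/τ) = Css × CL.
Dose = Css × CL × τ / F = 36.9 × 7.703 × 12.9 / 0.75 = 4889 mg

4890 mg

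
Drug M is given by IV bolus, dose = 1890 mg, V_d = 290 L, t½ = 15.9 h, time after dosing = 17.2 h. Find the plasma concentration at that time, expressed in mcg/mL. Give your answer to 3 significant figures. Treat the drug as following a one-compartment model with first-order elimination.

3.08 mcg/mL

C₀ = Dose / Vd = 1890 / 290 = 6.517 mg/L
k = ln2 / t½ = 0.693147 / 15.9 = 0.04359 h⁻¹
C = C₀ · e^(−k·t) = 6.517 × e^(−0.04359 × 17.2)
  = 6.517 × 0.4725 = 3.079 mg/L
(3.079 mg/L = 3.079 mcg/mL)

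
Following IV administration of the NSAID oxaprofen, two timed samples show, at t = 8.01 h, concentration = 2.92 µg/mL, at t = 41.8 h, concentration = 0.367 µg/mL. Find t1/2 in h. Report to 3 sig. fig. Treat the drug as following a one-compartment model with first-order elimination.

11.3 h

k = ln(C₁/C₂) / (t₂ − t₁) = ln(2.92/0.367) / (41.8 − 8.01)
  = 2.074 / 33.79 = 0.06138 h⁻¹
t½ = ln2 / k = 0.693147 / 0.06138 = 11.29 h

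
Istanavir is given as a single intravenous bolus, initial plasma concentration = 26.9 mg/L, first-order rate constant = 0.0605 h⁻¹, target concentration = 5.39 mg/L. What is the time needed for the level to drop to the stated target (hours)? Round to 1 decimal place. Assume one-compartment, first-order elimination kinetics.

t = ln(C₀ / C) / k = ln(26.90 / 5.39) / 0.06050
  = ln(4.991) / 0.06050 = 1.608 / 0.06050 = 26.58 h

26.6 h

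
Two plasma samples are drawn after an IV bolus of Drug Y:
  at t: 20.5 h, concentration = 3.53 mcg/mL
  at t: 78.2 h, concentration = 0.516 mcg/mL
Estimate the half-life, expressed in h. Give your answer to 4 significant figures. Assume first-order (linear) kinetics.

20.80 h

k = ln(C₁/C₂) / (t₂ − t₁) = ln(3.53/0.516) / (78.2 − 20.5)
  = 1.923 / 57.70 = 0.03333 h⁻¹
t½ = ln2 / k = 0.693147 / 0.03333 = 20.80 h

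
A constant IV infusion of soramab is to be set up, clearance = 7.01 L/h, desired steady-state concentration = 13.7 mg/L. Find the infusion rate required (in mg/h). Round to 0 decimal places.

96 mg/h

At steady state, infusion rate R₀ = Css × CL = 13.7 × 7.010 = 96.04 mg/h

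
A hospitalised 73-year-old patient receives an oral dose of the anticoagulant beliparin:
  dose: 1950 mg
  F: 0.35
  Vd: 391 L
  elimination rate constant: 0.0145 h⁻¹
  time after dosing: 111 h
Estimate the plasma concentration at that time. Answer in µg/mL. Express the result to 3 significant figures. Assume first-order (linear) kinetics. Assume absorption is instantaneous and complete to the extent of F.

0.349 µg/mL

Amount reaching circulation = F × Dose = 0.35 × 1950 = 682.5 mg
C₀ = F·Dose / Vd = 682.5 / 391 = 1.746 mg/L
C = C₀ · e^(−k·t) = 1.746 × e^(−0.01450 × 111)
  = 1.746 × 0.2000 = 0.3492 mg/L
(0.3492 mg/L = 0.3492 µg/mL)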